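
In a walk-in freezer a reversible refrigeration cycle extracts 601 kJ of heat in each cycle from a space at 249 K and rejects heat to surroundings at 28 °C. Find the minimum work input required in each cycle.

W_in ≈ 126 kJ

T_H = 28 °C → 28 + 273.15 = 301.15 K.
The reversible coefficient of performance is COP_R = T_C/(T_H − T_C) = 249.00/52.15 = 4.7747.
W = Q_C/COP_R = 601/4.7747 = 126 kJ.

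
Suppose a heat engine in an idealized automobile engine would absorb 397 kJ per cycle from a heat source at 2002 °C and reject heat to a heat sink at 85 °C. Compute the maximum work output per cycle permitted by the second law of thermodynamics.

T_H = 2002 °C → 2002 + 273.15 = 2275.15 K.
T_C = 85 °C → 85 + 273.15 = 358.15 K.
The second-law ceiling is the Carnot efficiency, η_max = 1 − T_C/T_H = 1 − 358.15/2275.15 = 0.8426.
W_max = η_max · Q_H = 0.8426 × 397 = 334.5 kJ.

W_max ≈ 334.5 kJ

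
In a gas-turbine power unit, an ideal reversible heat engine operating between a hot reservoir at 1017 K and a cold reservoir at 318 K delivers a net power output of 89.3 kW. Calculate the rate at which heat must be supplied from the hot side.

η_rev = 1 − T_C/T_H = 1 − 318.00/1017.00 = 0.6873.
Q_H = W/η = 89.3/0.6873 = 130 kW.

Q̇_H ≈ 130 kW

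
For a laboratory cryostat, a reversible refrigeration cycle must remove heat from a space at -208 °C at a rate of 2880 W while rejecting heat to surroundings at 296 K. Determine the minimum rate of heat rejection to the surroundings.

Q̇_H ≈ 13100 W

T_C = -208 °C → -208 + 273.15 = 65.15 K.
For a reversible cycle Q_H/Q_C = T_H/T_C, so Q_H = Q_C·T_H/T_C = 2880 × 296.00/65.15 = 13100 W.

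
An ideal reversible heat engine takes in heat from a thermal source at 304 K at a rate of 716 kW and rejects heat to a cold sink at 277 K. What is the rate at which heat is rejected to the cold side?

The Carnot efficiency is η = 1 − T_C/T_H = 1 − 277.00/304.00 = 0.0888.
For a reversible cycle Q_C/Q_H = T_C/T_H, so Q_C = 716 × 277.00/304.00 = 652 kW.

Q̇_C ≈ 652 kW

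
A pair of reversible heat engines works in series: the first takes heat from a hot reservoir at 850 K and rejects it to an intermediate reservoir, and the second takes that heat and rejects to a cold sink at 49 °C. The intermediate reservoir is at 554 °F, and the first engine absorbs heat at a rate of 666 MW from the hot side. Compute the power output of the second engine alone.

Ẇ₂ ≈ 188.8 MW

T_C = 49 °C → 49 + 273.15 = 322.15 K.
T_m = 554 °F → (554 − 32) × 5/9 = 290.00 °C = 563.15 K.
Heat entering the second stage: Q_m = Q_H·(T_m/T_H) = 666 × 563.15/850.00 = 441.2 MW.
Second-stage efficiency η₂ = 1 − T_C/T_m = 1 − 322.15/563.15 = 0.4279, so W₂ = η₂·Q_m = 188.8 MW.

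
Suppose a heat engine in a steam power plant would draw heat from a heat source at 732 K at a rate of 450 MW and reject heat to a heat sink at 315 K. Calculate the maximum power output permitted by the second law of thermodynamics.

No engine can exceed the Carnot limit: η_max = 1 − T_C/T_H = 1 − 315.00/732.00 = 0.5697.
W_max = η_max · Q_H = 0.5697 × 450 = 256.4 MW.

Ẇ_max ≈ 256.4 MW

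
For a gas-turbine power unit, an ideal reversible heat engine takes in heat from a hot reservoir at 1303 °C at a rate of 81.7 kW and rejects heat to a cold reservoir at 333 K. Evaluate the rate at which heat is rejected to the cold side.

Q̇_C ≈ 17.26 kW

T_H = 1303 °C → 1303 + 273.15 = 1576.15 K.
η_rev = 1 − T_C/T_H = 1 − 333.00/1576.15 = 0.7887.
For a reversible cycle Q_C/Q_H = T_C/T_H, so Q_C = 81.7 × 333.00/1576.15 = 17.26 kW.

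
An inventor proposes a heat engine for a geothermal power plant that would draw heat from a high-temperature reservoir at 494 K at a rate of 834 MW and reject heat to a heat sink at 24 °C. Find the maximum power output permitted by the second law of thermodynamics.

Ẇ_max ≈ 332 MW

T_C = 24 °C → 24 + 273.15 = 297.15 K.
By the Carnot theorem, η_max = 1 − T_C/T_H = 1 − 297.15/494.00 = 0.3985.
W_max = η_max · Q_H = 0.3985 × 834 = 332 MW.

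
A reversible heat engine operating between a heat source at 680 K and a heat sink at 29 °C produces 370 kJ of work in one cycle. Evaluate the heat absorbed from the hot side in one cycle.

Q_H ≈ 665.9 kJ

T_C = 29 °C → 29 + 273.15 = 302.15 K.
The Carnot efficiency is η = 1 − T_C/T_H = 1 − 302.15/680.00 = 0.5557.
Q_H = W/η = 370/0.5557 = 665.9 kJ.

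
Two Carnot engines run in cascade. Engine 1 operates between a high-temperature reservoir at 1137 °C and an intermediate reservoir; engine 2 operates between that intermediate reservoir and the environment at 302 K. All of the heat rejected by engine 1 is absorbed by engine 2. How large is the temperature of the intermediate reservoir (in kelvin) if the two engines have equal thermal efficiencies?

T_H = 1137 °C → 1137 + 273.15 = 1410.15 K.
Equal efficiencies require 1 − T_m/T_H = 1 − T_C/T_m, i.e. T_m/T_H = T_C/T_m, so T_m = √(T_H·T_C) = √(1410.15 × 302.00) = 653 K.

T_m ≈ 653 K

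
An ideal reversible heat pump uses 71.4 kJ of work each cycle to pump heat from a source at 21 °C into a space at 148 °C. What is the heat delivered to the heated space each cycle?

T_H = 148 °C → 148 + 273.15 = 421.15 K.
T_C = 21 °C → 21 + 273.15 = 294.15 K.
For a reversible heat pump, COP_HP = T_H/(T_H − T_C) = 421.15/127.00 = 3.3161.
Q_H = COP_HP · W = 3.3161 × 71.4 = 237 kJ.

Q_H ≈ 237 kJ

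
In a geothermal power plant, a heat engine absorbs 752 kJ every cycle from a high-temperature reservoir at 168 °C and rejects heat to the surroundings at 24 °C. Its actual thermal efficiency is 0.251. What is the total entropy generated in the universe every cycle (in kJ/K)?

T_H = 168 °C → 168 + 273.15 = 441.15 K.
T_C = 24 °C → 24 + 273.15 = 297.15 K.
W = η·Q_H = 0.251 × 752 = 188.8 kJ, so Q_C = Q_H − W = 563.2 kJ.
Entropy balance on the reservoirs: −Q_H/T_H = -1.705 kJ/K, +Q_C/T_C = 1.896 kJ/K.
ΔS_univ = −Q_H/T_H + Q_C/T_C = 0.191 kJ/K (> 0, since η = 0.251 < η_Carnot = 0.326).

ΔS_univ ≈ 0.191 kJ/K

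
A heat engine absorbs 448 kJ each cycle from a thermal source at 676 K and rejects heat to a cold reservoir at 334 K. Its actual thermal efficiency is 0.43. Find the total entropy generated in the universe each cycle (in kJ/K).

W = η·Q_H = 0.43 × 448 = 192.6 kJ, so Q_C = Q_H − W = 255.4 kJ.
Reservoir entropy changes: ΔS_H = −Q_H/T_H = −448/676.00 = -0.6627 kJ/K and ΔS_C = +Q_C/T_C = 255.4/334.00 = 0.7646 kJ/K.
ΔS_univ = −Q_H/T_H + Q_C/T_C = 0.102 kJ/K (> 0, since η = 0.43 < η_Carnot = 0.506).

ΔS_univ ≈ 0.102 kJ/K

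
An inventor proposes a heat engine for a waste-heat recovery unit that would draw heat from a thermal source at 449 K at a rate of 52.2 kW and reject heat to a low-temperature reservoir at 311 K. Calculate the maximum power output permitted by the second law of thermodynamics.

The upper bound on efficiency is η_max = 1 − T_C/T_H = 1 − 311.00/449.00 = 0.3073.
W_max = η_max · Q_H = 0.3073 × 52.2 = 16.0 kW.

Ẇ_max ≈ 16.0 kW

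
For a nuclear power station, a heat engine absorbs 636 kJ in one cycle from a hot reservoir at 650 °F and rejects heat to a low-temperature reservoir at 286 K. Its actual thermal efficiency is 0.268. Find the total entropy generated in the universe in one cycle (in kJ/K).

T_H = 650 °F → (650 − 32) × 5/9 = 343.33 °C = 616.48 K.
W = η·Q_H = 0.268 × 636 = 170.4 kJ, so Q_C = Q_H − W = 465.6 kJ.
Entropy balance on the reservoirs: −Q_H/T_H = -1.032 kJ/K, +Q_C/T_C = 1.628 kJ/K.
ΔS_univ = −Q_H/T_H + Q_C/T_C = 0.596 kJ/K (> 0, since η = 0.268 < η_Carnot = 0.536).

ΔS_univ ≈ 0.596 kJ/K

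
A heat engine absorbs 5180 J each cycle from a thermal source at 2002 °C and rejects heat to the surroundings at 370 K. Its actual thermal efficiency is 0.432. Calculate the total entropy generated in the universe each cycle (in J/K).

T_H = 2002 °C → 2002 + 273.15 = 2275.15 K.
W = η·Q_H = 0.432 × 5180 = 2238 J, so Q_C = Q_H − W = 2942 J.
The hot reservoir loses entropy Q_H/T_H = 5180/2275.15 = 2.277 J/K; the cold reservoir gains Q_C/T_C = 2942/370.00 = 7.952 J/K.
ΔS_univ = −Q_H/T_H + Q_C/T_C = 5.68 J/K (> 0, since η = 0.432 < η_Carnot = 0.837).

ΔS_univ ≈ 5.68 J/K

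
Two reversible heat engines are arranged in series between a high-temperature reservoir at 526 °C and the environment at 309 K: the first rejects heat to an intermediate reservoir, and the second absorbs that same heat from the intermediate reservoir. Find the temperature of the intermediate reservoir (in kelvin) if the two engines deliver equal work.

T_H = 526 °C → 526 + 273.15 = 799.15 K.
For reversible stages Q_m = Q_H·(T_m/T_H). Setting W₁ = Q_H(1 − T_m/T_H) equal to W₂ = Q_m(1 − T_C/T_m) = Q_H·(T_m − T_C)/T_H gives T_H − T_m = T_m − T_C, so T_m = (T_H + T_C)/2 = (799.15 + 309.00)/2 = 554 K.

T_m ≈ 554 K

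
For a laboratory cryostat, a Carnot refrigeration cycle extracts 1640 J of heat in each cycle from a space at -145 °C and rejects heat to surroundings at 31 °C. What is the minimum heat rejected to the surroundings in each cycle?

Q_H ≈ 3892 J

T_H = 31 °C → 31 + 273.15 = 304.15 K.
T_C = -145 °C → -145 + 273.15 = 128.15 K.
For a reversible cycle Q_H/Q_C = T_H/T_C, so Q_H = Q_C·T_H/T_C = 1640 × 304.15/128.15 = 3892 J.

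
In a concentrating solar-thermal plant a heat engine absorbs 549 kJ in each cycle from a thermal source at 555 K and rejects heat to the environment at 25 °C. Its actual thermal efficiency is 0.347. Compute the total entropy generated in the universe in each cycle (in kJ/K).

T_C = 25 °C → 25 + 273.15 = 298.15 K.
W = η·Q_H = 0.347 × 549 = 190.5 kJ, so Q_C = Q_H − W = 358.5 kJ.
Reservoir entropy changes: ΔS_H = −Q_H/T_H = −549/555.00 = -0.9892 kJ/K and ΔS_C = +Q_C/T_C = 358.5/298.15 = 1.202 kJ/K.
ΔS_univ = −Q_H/T_H + Q_C/T_C = 0.213 kJ/K (> 0, since η = 0.347 < η_Carnot = 0.463).

ΔS_univ ≈ 0.213 kJ/K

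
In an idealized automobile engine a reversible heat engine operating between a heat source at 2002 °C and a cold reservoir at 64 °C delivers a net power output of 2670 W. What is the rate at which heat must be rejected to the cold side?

Q̇_C ≈ 464.5 W

T_H = 2002 °C → 2002 + 273.15 = 2275.15 K.
T_C = 64 °C → 64 + 273.15 = 337.15 K.
For a reversible engine, η = 1 − T_C/T_H = 1 − 337.15/2275.15 = 0.8518.
Since Q_C/Q_H = T_C/T_H and Q_H = W/η, Q_C = W·T_C/(T_H − T_C) = 2670 × 337.15/1938.00 = 464.5 W.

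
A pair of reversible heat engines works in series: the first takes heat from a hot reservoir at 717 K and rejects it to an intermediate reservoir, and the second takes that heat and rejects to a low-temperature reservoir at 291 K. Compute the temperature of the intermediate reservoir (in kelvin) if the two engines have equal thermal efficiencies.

Equal efficiencies require 1 − T_m/T_H = 1 − T_C/T_m, i.e. T_m/T_H = T_C/T_m, so T_m = √(T_H·T_C) = √(717.00 × 291.00) = 456.8 K.

T_m ≈ 456.8 K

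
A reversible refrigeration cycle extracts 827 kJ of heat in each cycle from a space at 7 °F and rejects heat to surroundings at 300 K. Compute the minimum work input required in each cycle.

T_C = 7 °F → (7 − 32) × 5/9 = -13.89 °C = 259.26 K.
Carnot COP: COP_R = T_C/(T_H − T_C) = 259.26/40.74 = 6.3640.
W = Q_C/COP_R = 827/6.3640 = 130 kJ.

W_in ≈ 130 kJ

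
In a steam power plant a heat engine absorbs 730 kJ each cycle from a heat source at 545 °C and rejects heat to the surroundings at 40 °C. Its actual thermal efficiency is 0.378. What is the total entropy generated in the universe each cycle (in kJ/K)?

T_H = 545 °C → 545 + 273.15 = 818.15 K.
T_C = 40 °C → 40 + 273.15 = 313.15 K.
W = η·Q_H = 0.378 × 730 = 275.9 kJ, so Q_C = Q_H − W = 454.1 kJ.
Reservoir entropy changes: ΔS_H = −Q_H/T_H = −730/818.15 = -0.8923 kJ/K and ΔS_C = +Q_C/T_C = 454.1/313.15 = 1.450 kJ/K.
ΔS_univ = −Q_H/T_H + Q_C/T_C = 0.558 kJ/K (> 0, since η = 0.378 < η_Carnot = 0.617).

ΔS_univ ≈ 0.558 kJ/K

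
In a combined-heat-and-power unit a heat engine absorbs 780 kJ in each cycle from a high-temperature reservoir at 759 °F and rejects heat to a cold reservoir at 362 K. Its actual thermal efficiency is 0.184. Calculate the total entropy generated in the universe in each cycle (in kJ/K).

ΔS_univ ≈ 0.6062 kJ/K

T_H = 759 °F → (759 − 32) × 5/9 = 403.89 °C = 677.04 K.
W = η·Q_H = 0.184 × 780 = 143.5 kJ, so Q_C = Q_H − W = 636.5 kJ.
The hot reservoir loses entropy Q_H/T_H = 780/677.04 = 1.152 kJ/K; the cold reservoir gains Q_C/T_C = 636.5/362.00 = 1.758 kJ/K.
ΔS_univ = −Q_H/T_H + Q_C/T_C = 0.6062 kJ/K (> 0, since η = 0.184 < η_Carnot = 0.465).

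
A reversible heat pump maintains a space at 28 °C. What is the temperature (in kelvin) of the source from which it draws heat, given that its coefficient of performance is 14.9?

T_C ≈ 281 K

T_H = 28 °C → 28 + 273.15 = 301.15 K.
COP_HP = T_H/(T_H − T_C) ⇒ T_C = T_H·(COP_HP − 1)/COP_HP = 301.15 × (14.9 − 1)/14.9 = 281 K.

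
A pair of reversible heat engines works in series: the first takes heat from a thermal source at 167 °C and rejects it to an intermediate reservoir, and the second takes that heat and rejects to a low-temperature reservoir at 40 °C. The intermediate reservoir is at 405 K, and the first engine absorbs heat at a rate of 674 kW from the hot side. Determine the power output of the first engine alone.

Ẇ₁ ≈ 53.8 kW

T_H = 167 °C → 167 + 273.15 = 440.15 K.
T_C = 40 °C → 40 + 273.15 = 313.15 K.
First-stage efficiency η₁ = 1 − T_m/T_H = 1 − 405.00/440.15 = 0.0799.
W₁ = η₁·Q_H = 0.0799 × 674 = 53.8 kW.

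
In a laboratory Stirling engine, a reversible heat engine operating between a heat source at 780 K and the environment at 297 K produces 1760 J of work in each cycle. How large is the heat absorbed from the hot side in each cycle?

For a reversible engine, η = 1 − T_C/T_H = 1 − 297.00/780.00 = 0.6192.
Q_H = W/η = 1760/0.6192 = 2840 J.

Q_H ≈ 2840 J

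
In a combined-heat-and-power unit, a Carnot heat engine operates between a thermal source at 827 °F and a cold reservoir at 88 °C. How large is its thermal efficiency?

η ≈ 0.495

T_H = 827 °F → (827 − 32) × 5/9 = 441.67 °C = 714.82 K.
T_C = 88 °C → 88 + 273.15 = 361.15 K.
Since the cycle is reversible, η = 1 − T_C/T_H = 1 − 361.15/714.82 = 0.495.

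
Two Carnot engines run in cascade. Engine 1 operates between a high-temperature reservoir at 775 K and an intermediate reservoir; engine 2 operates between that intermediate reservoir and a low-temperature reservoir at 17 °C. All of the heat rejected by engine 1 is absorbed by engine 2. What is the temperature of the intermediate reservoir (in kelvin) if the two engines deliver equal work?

T_m ≈ 533 K

T_C = 17 °C → 17 + 273.15 = 290.15 K.
For reversible stages Q_m = Q_H·(T_m/T_H). Setting W₁ = Q_H(1 − T_m/T_H) equal to W₂ = Q_m(1 − T_C/T_m) = Q_H·(T_m − T_C)/T_H gives T_H − T_m = T_m − T_C, so T_m = (T_H + T_C)/2 = (775.00 + 290.15)/2 = 533 K.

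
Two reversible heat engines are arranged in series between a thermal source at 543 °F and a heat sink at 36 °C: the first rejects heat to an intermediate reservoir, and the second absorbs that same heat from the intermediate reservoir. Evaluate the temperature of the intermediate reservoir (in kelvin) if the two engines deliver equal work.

T_H = 543 °F → (543 − 32) × 5/9 = 283.89 °C = 557.04 K.
T_C = 36 °C → 36 + 273.15 = 309.15 K.
For reversible stages Q_m = Q_H·(T_m/T_H). Setting W₁ = Q_H(1 − T_m/T_H) equal to W₂ = Q_m(1 − T_C/T_m) = Q_H·(T_m − T_C)/T_H gives T_H − T_m = T_m − T_C, so T_m = (T_H + T_C)/2 = (557.04 + 309.15)/2 = 433 K.

T_m ≈ 433 K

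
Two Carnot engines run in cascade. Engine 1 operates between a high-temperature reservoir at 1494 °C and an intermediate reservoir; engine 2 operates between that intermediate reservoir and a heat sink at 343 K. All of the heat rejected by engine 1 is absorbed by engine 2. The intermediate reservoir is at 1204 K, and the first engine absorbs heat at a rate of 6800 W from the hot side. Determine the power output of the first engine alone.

T_H = 1494 °C → 1494 + 273.15 = 1767.15 K.
First-stage efficiency η₁ = 1 − T_m/T_H = 1 − 1204.00/1767.15 = 0.3187.
W₁ = η₁·Q_H = 0.3187 × 6800 = 2170 W.

Ẇ₁ ≈ 2170 W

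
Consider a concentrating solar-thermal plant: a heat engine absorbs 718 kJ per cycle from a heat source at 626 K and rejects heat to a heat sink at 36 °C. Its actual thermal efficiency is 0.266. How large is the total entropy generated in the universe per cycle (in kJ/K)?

ΔS_univ ≈ 0.558 kJ/K

T_C = 36 °C → 36 + 273.15 = 309.15 K.
W = η·Q_H = 0.266 × 718 = 191.0 kJ, so Q_C = Q_H − W = 527.0 kJ.
The hot reservoir loses entropy Q_H/T_H = 718/626.00 = 1.147 kJ/K; the cold reservoir gains Q_C/T_C = 527.0/309.15 = 1.705 kJ/K.
ΔS_univ = −Q_H/T_H + Q_C/T_C = 0.558 kJ/K (> 0, since η = 0.266 < η_Carnot = 0.506).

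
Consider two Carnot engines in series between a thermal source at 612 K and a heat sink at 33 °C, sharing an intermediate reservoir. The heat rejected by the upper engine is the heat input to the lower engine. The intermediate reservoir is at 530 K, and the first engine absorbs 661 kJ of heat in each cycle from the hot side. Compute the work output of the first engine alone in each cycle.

W₁ ≈ 88.6 kJ

T_C = 33 °C → 33 + 273.15 = 306.15 K.
First-stage efficiency η₁ = 1 − T_m/T_H = 1 − 530.00/612.00 = 0.1340.
W₁ = η₁·Q_H = 0.1340 × 661 = 88.6 kJ.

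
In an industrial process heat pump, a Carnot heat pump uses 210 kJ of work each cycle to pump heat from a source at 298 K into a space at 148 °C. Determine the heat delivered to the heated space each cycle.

T_H = 148 °C → 148 + 273.15 = 421.15 K.
The Carnot heat-pump COP is COP_HP = T_H/(T_H − T_C) = 421.15/123.15 = 3.4198.
Q_H = COP_HP · W = 3.4198 × 210 = 718 kJ.

Q_H ≈ 718 kJ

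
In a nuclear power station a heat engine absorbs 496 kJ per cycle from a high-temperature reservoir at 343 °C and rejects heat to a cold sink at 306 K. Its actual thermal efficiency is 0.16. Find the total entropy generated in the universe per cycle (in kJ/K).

ΔS_univ ≈ 0.557 kJ/K

T_H = 343 °C → 343 + 273.15 = 616.15 K.
W = η·Q_H = 0.16 × 496 = 79.36 kJ, so Q_C = Q_H − W = 416.6 kJ.
The hot reservoir loses entropy Q_H/T_H = 496/616.15 = 0.8050 kJ/K; the cold reservoir gains Q_C/T_C = 416.6/306.00 = 1.362 kJ/K.
ΔS_univ = −Q_H/T_H + Q_C/T_C = 0.557 kJ/K (> 0, since η = 0.16 < η_Carnot = 0.503).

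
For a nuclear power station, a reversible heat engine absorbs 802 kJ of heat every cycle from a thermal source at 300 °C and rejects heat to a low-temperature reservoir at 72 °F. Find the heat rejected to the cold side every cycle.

Q_C ≈ 413 kJ

T_H = 300 °C → 300 + 273.15 = 573.15 K.
T_C = 72 °F → (72 − 32) × 5/9 = 22.22 °C = 295.37 K.
The Carnot efficiency is η = 1 − T_C/T_H = 1 − 295.37/573.15 = 0.4847.
For a reversible cycle Q_C/Q_H = T_C/T_H, so Q_C = 802 × 295.37/573.15 = 413 kJ.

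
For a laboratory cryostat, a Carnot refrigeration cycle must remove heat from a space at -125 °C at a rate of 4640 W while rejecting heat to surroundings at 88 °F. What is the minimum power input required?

T_H = 88 °F → (88 − 32) × 5/9 = 31.11 °C = 304.26 K.
T_C = -125 °C → -125 + 273.15 = 148.15 K.
Carnot COP: COP_R = T_C/(T_H − T_C) = 148.15/156.11 = 0.9490.
W = Q_C/COP_R = 4640/0.9490 = 4889 W.

Ẇ_in ≈ 4889 W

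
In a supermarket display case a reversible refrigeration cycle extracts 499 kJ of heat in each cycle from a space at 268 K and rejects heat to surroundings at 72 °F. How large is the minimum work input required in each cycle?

T_H = 72 °F → (72 − 32) × 5/9 = 22.22 °C = 295.37 K.
Carnot COP: COP_R = T_C/(T_H − T_C) = 268.00/27.37 = 9.7909.
W = Q_C/COP_R = 499/9.7909 = 51.0 kJ.

W_in ≈ 51.0 kJ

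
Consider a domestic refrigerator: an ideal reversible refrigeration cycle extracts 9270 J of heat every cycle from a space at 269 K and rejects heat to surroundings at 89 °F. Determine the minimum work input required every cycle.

T_H = 89 °F → (89 − 32) × 5/9 = 31.67 °C = 304.82 K.
Carnot COP: COP_R = T_C/(T_H − T_C) = 269.00/35.82 = 7.5105.
W = Q_C/COP_R = 9270/7.5105 = 1234 J.

W_in ≈ 1234 J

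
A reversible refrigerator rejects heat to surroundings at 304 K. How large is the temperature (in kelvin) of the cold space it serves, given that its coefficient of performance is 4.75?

COP_R = T_C/(T_H − T_C) ⇒ T_C = T_H·COP_R/(1 + COP_R) = 304.00 × 4.75/(1 + 4.75) = 251 K.

T_C ≈ 251 K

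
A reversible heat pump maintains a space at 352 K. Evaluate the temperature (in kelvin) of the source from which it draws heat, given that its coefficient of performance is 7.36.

T_C ≈ 304.2 K

COP_HP = T_H/(T_H − T_C) ⇒ T_C = T_H·(COP_HP − 1)/COP_HP = 352.00 × (7.36 − 1)/7.36 = 304.2 K.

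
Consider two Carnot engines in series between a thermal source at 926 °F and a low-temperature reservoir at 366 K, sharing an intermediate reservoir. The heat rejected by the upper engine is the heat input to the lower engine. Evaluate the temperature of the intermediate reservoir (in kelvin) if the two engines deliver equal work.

T_H = 926 °F → (926 − 32) × 5/9 = 496.67 °C = 769.82 K.
For reversible stages Q_m = Q_H·(T_m/T_H). Setting W₁ = Q_H(1 − T_m/T_H) equal to W₂ = Q_m(1 − T_C/T_m) = Q_H·(T_m − T_C)/T_H gives T_H − T_m = T_m − T_C, so T_m = (T_H + T_C)/2 = (769.82 + 366.00)/2 = 567.9 K.

T_m ≈ 567.9 K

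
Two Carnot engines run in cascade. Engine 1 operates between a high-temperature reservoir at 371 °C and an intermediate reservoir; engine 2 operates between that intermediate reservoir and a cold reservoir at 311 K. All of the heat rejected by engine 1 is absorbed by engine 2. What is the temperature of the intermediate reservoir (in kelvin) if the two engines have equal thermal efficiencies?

T_m ≈ 447.6 K

T_H = 371 °C → 371 + 273.15 = 644.15 K.
Equal efficiencies require 1 − T_m/T_H = 1 − T_C/T_m, i.e. T_m/T_H = T_C/T_m, so T_m = √(T_H·T_C) = √(644.15 × 311.00) = 447.6 K.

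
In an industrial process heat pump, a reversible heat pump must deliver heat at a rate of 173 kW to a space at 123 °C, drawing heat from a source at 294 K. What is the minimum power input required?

Ẇ_in ≈ 44.61 kW

T_H = 123 °C → 123 + 273.15 = 396.15 K.
Reversible heating COP: COP_HP = T_H/(T_H − T_C) = 396.15/102.15 = 3.8781.
W = Q_H/COP_HP = 173/3.8781 = 44.61 kW.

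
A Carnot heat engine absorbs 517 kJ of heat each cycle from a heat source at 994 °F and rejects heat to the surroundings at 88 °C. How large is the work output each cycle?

W ≈ 286 kJ

T_H = 994 °F → (994 − 32) × 5/9 = 534.44 °C = 807.59 K.
T_C = 88 °C → 88 + 273.15 = 361.15 K.
η_rev = 1 − T_C/T_H = 1 − 361.15/807.59 = 0.5528.
W = η·Q_H = 0.5528 × 517 = 286 kJ.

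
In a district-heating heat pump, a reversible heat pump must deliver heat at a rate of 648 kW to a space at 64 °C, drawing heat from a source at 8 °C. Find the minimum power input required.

T_H = 64 °C → 64 + 273.15 = 337.15 K.
T_C = 8 °C → 8 + 273.15 = 281.15 K.
For a reversible heat pump, COP_HP = T_H/(T_H − T_C) = 337.15/56.00 = 6.0205.
W = Q_H/COP_HP = 648/6.0205 = 108 kW.

Ẇ_in ≈ 108 kW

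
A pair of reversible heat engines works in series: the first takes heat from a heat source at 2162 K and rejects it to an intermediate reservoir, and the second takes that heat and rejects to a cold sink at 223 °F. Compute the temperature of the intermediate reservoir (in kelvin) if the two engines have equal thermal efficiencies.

T_m ≈ 905.5 K

T_C = 223 °F → (223 − 32) × 5/9 = 106.11 °C = 379.26 K.
Equal efficiencies require 1 − T_m/T_H = 1 − T_C/T_m, i.e. T_m/T_H = T_C/T_m, so T_m = √(T_H·T_C) = √(2162.00 × 379.26) = 905.5 K.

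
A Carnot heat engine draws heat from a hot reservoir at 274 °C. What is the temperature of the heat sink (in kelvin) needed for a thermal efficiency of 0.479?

T_H = 274 °C → 274 + 273.15 = 547.15 K.
From η = 1 − T_C/T_H, T_C = T_H·(1 − η) = 547.15 × (1 − 0.479) = 285 K.

T_C ≈ 285 K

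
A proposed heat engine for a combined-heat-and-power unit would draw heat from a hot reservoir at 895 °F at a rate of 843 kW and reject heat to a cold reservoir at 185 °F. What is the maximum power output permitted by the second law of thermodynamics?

T_H = 895 °F → (895 − 32) × 5/9 = 479.44 °C = 752.59 K.
T_C = 185 °F → (185 − 32) × 5/9 = 85.00 °C = 358.15 K.
No engine can exceed the Carnot limit: η_max = 1 − T_C/T_H = 1 − 358.15/752.59 = 0.5241.
W_max = η_max · Q_H = 0.5241 × 843 = 441.8 kW.

Ẇ_max ≈ 441.8 kW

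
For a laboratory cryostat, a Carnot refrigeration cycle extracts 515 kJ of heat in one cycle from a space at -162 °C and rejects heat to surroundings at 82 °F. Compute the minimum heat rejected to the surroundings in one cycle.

T_H = 82 °F → (82 − 32) × 5/9 = 27.78 °C = 300.93 K.
T_C = -162 °C → -162 + 273.15 = 111.15 K.
For a reversible cycle Q_H/Q_C = T_H/T_C, so Q_H = Q_C·T_H/T_C = 515 × 300.93/111.15 = 1394 kJ.

Q_H ≈ 1394 kJ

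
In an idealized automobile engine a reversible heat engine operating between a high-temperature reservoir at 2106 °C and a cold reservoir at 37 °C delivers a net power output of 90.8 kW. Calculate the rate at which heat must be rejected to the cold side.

Q̇_C ≈ 13.6 kW

T_H = 2106 °C → 2106 + 273.15 = 2379.15 K.
T_C = 37 °C → 37 + 273.15 = 310.15 K.
Carnot efficiency: η = 1 − T_C/T_H = 1 − 310.15/2379.15 = 0.8696.
Since Q_C/Q_H = T_C/T_H and Q_H = W/η, Q_C = W·T_C/(T_H − T_C) = 90.8 × 310.15/2069.00 = 13.6 kW.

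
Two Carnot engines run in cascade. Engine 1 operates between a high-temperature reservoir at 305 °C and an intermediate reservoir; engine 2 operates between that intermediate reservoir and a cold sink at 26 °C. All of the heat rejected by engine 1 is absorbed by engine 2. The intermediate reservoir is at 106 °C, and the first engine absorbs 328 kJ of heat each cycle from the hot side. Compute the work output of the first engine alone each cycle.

W₁ ≈ 113 kJ

T_H = 305 °C → 305 + 273.15 = 578.15 K.
T_C = 26 °C → 26 + 273.15 = 299.15 K.
T_m = 106 °C → 106 + 273.15 = 379.15 K.
First-stage efficiency η₁ = 1 − T_m/T_H = 1 − 379.15/578.15 = 0.3442.
W₁ = η₁·Q_H = 0.3442 × 328 = 113 kJ.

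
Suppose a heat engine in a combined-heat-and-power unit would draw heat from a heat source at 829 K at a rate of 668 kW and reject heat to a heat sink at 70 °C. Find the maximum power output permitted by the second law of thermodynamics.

Ẇ_max ≈ 391.5 kW

T_C = 70 °C → 70 + 273.15 = 343.15 K.
No engine can exceed the Carnot limit: η_max = 1 − T_C/T_H = 1 − 343.15/829.00 = 0.5861.
W_max = η_max · Q_H = 0.5861 × 668 = 391.5 kW.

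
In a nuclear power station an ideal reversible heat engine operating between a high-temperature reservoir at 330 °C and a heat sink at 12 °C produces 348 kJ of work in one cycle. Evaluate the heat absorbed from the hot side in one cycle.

Q_H ≈ 660.1 kJ

T_H = 330 °C → 330 + 273.15 = 603.15 K.
T_C = 12 °C → 12 + 273.15 = 285.15 K.
Carnot efficiency: η = 1 − T_C/T_H = 1 − 285.15/603.15 = 0.5272.
Q_H = W/η = 348/0.5272 = 660.1 kJ.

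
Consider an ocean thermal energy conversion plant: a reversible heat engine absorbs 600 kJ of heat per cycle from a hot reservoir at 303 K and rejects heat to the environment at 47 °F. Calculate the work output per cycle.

T_C = 47 °F → (47 − 32) × 5/9 = 8.33 °C = 281.48 K.
η_rev = 1 − T_C/T_H = 1 − 281.48/303.00 = 0.0710.
W = η·Q_H = 0.0710 × 600 = 42.6 kJ.

W ≈ 42.6 kJ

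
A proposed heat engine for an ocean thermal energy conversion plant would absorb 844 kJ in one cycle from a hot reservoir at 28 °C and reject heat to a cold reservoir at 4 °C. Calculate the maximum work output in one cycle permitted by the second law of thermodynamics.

T_H = 28 °C → 28 + 273.15 = 301.15 K.
T_C = 4 °C → 4 + 273.15 = 277.15 K.
By the Carnot theorem, η_max = 1 − T_C/T_H = 1 − 277.15/301.15 = 0.0797.
W_max = η_max · Q_H = 0.0797 × 844 = 67.26 kJ.

W_max ≈ 67.26 kJ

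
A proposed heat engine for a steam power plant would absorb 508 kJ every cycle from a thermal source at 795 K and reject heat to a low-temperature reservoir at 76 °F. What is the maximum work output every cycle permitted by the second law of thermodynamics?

W_max ≈ 318 kJ

T_C = 76 °F → (76 − 32) × 5/9 = 24.44 °C = 297.59 K.
The upper bound on efficiency is η_max = 1 − T_C/T_H = 1 − 297.59/795.00 = 0.6257.
W_max = η_max · Q_H = 0.6257 × 508 = 318 kJ.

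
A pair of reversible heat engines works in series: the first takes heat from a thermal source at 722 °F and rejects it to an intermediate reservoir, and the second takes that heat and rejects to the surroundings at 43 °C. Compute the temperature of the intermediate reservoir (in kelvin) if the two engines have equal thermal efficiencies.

T_H = 722 °F → (722 − 32) × 5/9 = 383.33 °C = 656.48 K.
T_C = 43 °C → 43 + 273.15 = 316.15 K.
Equal efficiencies require 1 − T_m/T_H = 1 − T_C/T_m, i.e. T_m/T_H = T_C/T_m, so T_m = √(T_H·T_C) = √(656.48 × 316.15) = 456 K.

T_m ≈ 456 K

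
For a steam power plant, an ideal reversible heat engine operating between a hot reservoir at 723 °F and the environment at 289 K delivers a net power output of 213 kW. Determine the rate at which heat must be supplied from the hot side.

Q̇_H ≈ 380 kW

T_H = 723 °F → (723 − 32) × 5/9 = 383.89 °C = 657.04 K.
Since the cycle is reversible, η = 1 − T_C/T_H = 1 − 289.00/657.04 = 0.5601.
Q_H = W/η = 213/0.5601 = 380 kW.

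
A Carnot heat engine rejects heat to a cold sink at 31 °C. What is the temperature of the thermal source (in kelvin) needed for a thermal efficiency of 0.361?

T_H ≈ 476.0 K

T_C = 31 °C → 31 + 273.15 = 304.15 K.
From η = 1 − T_C/T_H, solving for T_H gives T_H = T_C/(1 − η) = 304.15/(1 − 0.361) = 476.0 K.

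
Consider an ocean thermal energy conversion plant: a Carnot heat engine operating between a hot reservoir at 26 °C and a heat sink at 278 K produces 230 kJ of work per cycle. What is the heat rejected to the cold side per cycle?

Q_C ≈ 3020 kJ

T_H = 26 °C → 26 + 273.15 = 299.15 K.
Carnot efficiency: η = 1 − T_C/T_H = 1 − 278.00/299.15 = 0.0707.
Since Q_C/Q_H = T_C/T_H and Q_H = W/η, Q_C = W·T_C/(T_H − T_C) = 230 × 278.00/21.15 = 3020 kJ.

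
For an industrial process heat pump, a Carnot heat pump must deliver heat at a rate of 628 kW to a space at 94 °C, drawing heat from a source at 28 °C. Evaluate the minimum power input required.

T_H = 94 °C → 94 + 273.15 = 367.15 K.
T_C = 28 °C → 28 + 273.15 = 301.15 K.
For a reversible heat pump, COP_HP = T_H/(T_H − T_C) = 367.15/66.00 = 5.5629.
W = Q_H/COP_HP = 628/5.5629 = 113 kW.

Ẇ_in ≈ 113 kW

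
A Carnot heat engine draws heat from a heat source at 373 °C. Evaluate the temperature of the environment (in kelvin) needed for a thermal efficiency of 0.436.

T_C ≈ 364 K

T_H = 373 °C → 373 + 273.15 = 646.15 K.
From η = 1 − T_C/T_H, T_C = T_H·(1 − η) = 646.15 × (1 − 0.436) = 364 K.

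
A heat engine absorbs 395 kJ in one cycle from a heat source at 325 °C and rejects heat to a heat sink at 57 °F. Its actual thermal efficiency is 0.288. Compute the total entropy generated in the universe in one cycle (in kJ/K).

T_H = 325 °C → 325 + 273.15 = 598.15 K.
T_C = 57 °F → (57 − 32) × 5/9 = 13.89 °C = 287.04 K.
W = η·Q_H = 0.288 × 395 = 113.8 kJ, so Q_C = Q_H − W = 281.2 kJ.
Entropy balance on the reservoirs: −Q_H/T_H = -0.6604 kJ/K, +Q_C/T_C = 0.9798 kJ/K.
ΔS_univ = −Q_H/T_H + Q_C/T_C = 0.319 kJ/K (> 0, since η = 0.288 < η_Carnot = 0.520).

ΔS_univ ≈ 0.319 kJ/K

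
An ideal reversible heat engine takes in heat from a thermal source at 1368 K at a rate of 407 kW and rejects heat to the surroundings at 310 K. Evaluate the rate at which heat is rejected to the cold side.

Q̇_C ≈ 92.23 kW

Carnot efficiency: η = 1 − T_C/T_H = 1 − 310.00/1368.00 = 0.7734.
For a reversible cycle Q_C/Q_H = T_C/T_H, so Q_C = 407 × 310.00/1368.00 = 92.23 kW.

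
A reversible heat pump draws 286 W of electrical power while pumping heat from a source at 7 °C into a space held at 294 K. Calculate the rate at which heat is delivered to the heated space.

Q̇_H ≈ 6070 W

T_C = 7 °C → 7 + 273.15 = 280.15 K.
The Carnot heat-pump COP is COP_HP = T_H/(T_H − T_C) = 294.00/13.85 = 21.2274.
Q_H = COP_HP · W = 21.2274 × 286 = 6070 W.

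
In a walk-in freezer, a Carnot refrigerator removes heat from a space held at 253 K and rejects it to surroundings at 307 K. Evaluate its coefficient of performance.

COP_R ≈ 4.69

Carnot COP: COP_R = T_C/(T_H − T_C) = 253.00/(307.00 − 253.00) = 4.69.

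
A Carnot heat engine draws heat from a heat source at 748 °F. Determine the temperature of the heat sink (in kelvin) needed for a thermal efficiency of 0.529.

T_H = 748 °F → (748 − 32) × 5/9 = 397.78 °C = 670.93 K.
From η = 1 − T_C/T_H, T_C = T_H·(1 − η) = 670.93 × (1 − 0.529) = 316 K.

T_C ≈ 316 K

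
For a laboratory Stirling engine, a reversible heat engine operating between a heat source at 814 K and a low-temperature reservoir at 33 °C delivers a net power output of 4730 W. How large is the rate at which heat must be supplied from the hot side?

T_C = 33 °C → 33 + 273.15 = 306.15 K.
Carnot efficiency: η = 1 − T_C/T_H = 1 − 306.15/814.00 = 0.6239.
Q_H = W/η = 4730/0.6239 = 7580 W.

Q̇_H ≈ 7580 W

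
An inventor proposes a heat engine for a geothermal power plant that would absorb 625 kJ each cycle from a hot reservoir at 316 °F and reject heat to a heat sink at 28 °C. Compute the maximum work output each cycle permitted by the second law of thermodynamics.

W_max ≈ 188 kJ

T_H = 316 °F → (316 − 32) × 5/9 = 157.78 °C = 430.93 K.
T_C = 28 °C → 28 + 273.15 = 301.15 K.
By the Carnot theorem, η_max = 1 − T_C/T_H = 1 − 301.15/430.93 = 0.3012.
W_max = η_max · Q_H = 0.3012 × 625 = 188 kJ.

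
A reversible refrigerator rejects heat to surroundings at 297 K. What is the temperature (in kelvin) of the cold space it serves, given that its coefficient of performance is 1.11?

T_C ≈ 156.2 K

COP_R = T_C/(T_H − T_C) ⇒ T_C = T_H·COP_R/(1 + COP_R) = 297.00 × 1.11/(1 + 1.11) = 156.2 K.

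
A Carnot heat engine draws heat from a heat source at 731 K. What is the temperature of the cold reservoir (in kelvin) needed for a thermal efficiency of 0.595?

T_C ≈ 296 K

From η = 1 − T_C/T_H, T_C = T_H·(1 − η) = 731.00 × (1 − 0.595) = 296 K.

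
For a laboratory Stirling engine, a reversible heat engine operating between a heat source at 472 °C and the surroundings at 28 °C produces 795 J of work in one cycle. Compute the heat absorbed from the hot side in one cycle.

Q_H ≈ 1330 J

T_H = 472 °C → 472 + 273.15 = 745.15 K.
T_C = 28 °C → 28 + 273.15 = 301.15 K.
Since the cycle is reversible, η = 1 − T_C/T_H = 1 − 301.15/745.15 = 0.5959.
Q_H = W/η = 795/0.5959 = 1330 J.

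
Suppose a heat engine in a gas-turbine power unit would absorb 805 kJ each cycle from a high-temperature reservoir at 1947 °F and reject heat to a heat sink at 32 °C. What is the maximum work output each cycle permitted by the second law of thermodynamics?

T_H = 1947 °F → (1947 − 32) × 5/9 = 1063.89 °C = 1337.04 K.
T_C = 32 °C → 32 + 273.15 = 305.15 K.
By the Carnot theorem, η_max = 1 − T_C/T_H = 1 − 305.15/1337.04 = 0.7718.
W_max = η_max · Q_H = 0.7718 × 805 = 621.3 kJ.

W_max ≈ 621.3 kJ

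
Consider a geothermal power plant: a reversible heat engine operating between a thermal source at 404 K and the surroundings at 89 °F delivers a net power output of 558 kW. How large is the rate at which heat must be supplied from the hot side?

T_C = 89 °F → (89 − 32) × 5/9 = 31.67 °C = 304.82 K.
Since the cycle is reversible, η = 1 − T_C/T_H = 1 − 304.82/404.00 = 0.2455.
Q_H = W/η = 558/0.2455 = 2273 kW.

Q̇_H ≈ 2273 kW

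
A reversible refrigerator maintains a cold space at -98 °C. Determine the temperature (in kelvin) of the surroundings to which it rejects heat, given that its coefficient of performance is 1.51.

T_H ≈ 291 K

T_C = -98 °C → -98 + 273.15 = 175.15 K.
COP_R = T_C/(T_H − T_C) ⇒ T_H = T_C·(1 + 1/COP_R) = 175.15 × (1 + 1/1.51) = 291 K.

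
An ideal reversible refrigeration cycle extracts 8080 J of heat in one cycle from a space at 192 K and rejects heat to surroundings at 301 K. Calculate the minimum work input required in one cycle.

W_in ≈ 4587 J

For a reversible refrigerator, COP_R = T_C/(T_H − T_C) = 192.00/109.00 = 1.7615.
W = Q_C/COP_R = 8080/1.7615 = 4587 J.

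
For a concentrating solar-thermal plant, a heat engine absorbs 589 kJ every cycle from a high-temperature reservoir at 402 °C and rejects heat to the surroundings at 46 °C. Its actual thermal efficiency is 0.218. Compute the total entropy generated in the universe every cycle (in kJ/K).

ΔS_univ ≈ 0.571 kJ/K

T_H = 402 °C → 402 + 273.15 = 675.15 K.
T_C = 46 °C → 46 + 273.15 = 319.15 K.
W = η·Q_H = 0.218 × 589 = 128.4 kJ, so Q_C = Q_H − W = 460.6 kJ.
Entropy balance on the reservoirs: −Q_H/T_H = -0.8724 kJ/K, +Q_C/T_C = 1.443 kJ/K.
ΔS_univ = −Q_H/T_H + Q_C/T_C = 0.571 kJ/K (> 0, since η = 0.218 < η_Carnot = 0.527).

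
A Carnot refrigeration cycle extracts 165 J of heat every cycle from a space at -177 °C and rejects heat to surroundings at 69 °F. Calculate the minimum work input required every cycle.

W_in ≈ 339.0 J

T_H = 69 °F → (69 − 32) × 5/9 = 20.56 °C = 293.71 K.
T_C = -177 °C → -177 + 273.15 = 96.15 K.
COP_R = T_C/(T_H − T_C) = 96.15/197.56 = 0.4867.
W = Q_C/COP_R = 165/0.4867 = 339.0 J.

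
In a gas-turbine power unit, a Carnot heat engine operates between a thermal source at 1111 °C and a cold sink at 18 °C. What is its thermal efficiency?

η ≈ 0.790

T_H = 1111 °C → 1111 + 273.15 = 1384.15 K.
T_C = 18 °C → 18 + 273.15 = 291.15 K.
Since the cycle is reversible, η = 1 − T_C/T_H = 1 − 291.15/1384.15 = 0.790.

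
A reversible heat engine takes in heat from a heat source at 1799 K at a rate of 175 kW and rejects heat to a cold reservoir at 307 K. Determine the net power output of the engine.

The Carnot efficiency is η = 1 − T_C/T_H = 1 − 307.00/1799.00 = 0.8293.
W = η·Q_H = 0.8293 × 175 = 145 kW.

Ẇ ≈ 145 kW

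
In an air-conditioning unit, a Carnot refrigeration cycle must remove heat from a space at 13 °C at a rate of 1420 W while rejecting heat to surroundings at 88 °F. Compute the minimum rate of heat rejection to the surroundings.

T_H = 88 °F → (88 − 32) × 5/9 = 31.11 °C = 304.26 K.
T_C = 13 °C → 13 + 273.15 = 286.15 K.
For a reversible cycle Q_H/Q_C = T_H/T_C, so Q_H = Q_C·T_H/T_C = 1420 × 304.26/286.15 = 1510 W.

Q̇_H ≈ 1510 W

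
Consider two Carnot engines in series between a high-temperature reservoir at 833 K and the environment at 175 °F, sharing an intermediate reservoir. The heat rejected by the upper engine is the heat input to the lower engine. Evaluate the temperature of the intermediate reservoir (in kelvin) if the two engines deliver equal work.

T_m ≈ 592.8 K

T_C = 175 °F → (175 − 32) × 5/9 = 79.44 °C = 352.59 K.
For reversible stages Q_m = Q_H·(T_m/T_H). Setting W₁ = Q_H(1 − T_m/T_H) equal to W₂ = Q_m(1 − T_C/T_m) = Q_H·(T_m − T_C)/T_H gives T_H − T_m = T_m − T_C, so T_m = (T_H + T_C)/2 = (833.00 + 352.59)/2 = 592.8 K.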